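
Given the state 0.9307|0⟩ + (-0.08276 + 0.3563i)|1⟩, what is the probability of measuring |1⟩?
0.1338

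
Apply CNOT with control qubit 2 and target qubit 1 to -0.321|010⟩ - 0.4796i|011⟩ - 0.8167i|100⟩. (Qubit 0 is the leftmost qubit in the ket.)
-0.4796i|001⟩ - 0.321|010⟩ - 0.8167i|100⟩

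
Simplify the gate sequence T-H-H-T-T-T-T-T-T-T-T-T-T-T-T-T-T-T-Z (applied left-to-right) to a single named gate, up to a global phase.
Z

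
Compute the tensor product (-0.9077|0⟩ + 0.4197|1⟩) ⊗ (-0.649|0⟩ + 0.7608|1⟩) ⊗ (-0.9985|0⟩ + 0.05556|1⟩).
-0.5882|000⟩ + 0.03273|001⟩ + 0.6895|010⟩ - 0.03837|011⟩ + 0.272|100⟩ - 0.01513|101⟩ - 0.3188|110⟩ + 0.01774|111⟩

amp(|b₁b₂…⟩) = product of the factor amplitudes for bits b₁, b₂, …; only kets whose every factor amplitude is nonzero survive.
|000⟩: (-0.9077)(-0.649)(-0.9985) = -0.5882
|001⟩: (-0.9077)(-0.649)(0.05556) = 0.03273
|010⟩: (-0.9077)(0.7608)(-0.9985) = 0.6895
|011⟩: (-0.9077)(0.7608)(0.05556) = -0.03837
|100⟩: (0.4197)(-0.649)(-0.9985) = 0.272
|101⟩: (0.4197)(-0.649)(0.05556) = -0.01513
|110⟩: (0.4197)(0.7608)(-0.9985) = -0.3188
|111⟩: (0.4197)(0.7608)(0.05556) = 0.01774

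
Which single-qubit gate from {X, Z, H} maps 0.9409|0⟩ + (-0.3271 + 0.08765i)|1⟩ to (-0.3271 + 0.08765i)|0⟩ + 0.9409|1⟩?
X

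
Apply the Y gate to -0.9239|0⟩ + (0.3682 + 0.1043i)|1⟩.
(0.1043 - 0.3682i)|0⟩ - 0.9239i|1⟩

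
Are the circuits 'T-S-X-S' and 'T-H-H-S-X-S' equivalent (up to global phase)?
Yes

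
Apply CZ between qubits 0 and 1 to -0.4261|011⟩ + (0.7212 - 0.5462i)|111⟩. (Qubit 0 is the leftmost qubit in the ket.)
-0.4261|011⟩ + (-0.7212 + 0.5462i)|111⟩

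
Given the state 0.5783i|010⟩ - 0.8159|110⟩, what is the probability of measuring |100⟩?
0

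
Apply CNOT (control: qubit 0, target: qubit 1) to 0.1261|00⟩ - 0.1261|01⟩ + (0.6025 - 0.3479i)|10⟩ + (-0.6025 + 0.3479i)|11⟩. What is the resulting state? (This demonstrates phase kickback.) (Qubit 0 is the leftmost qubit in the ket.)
0.1261|00⟩ - 0.1261|01⟩ + (-0.6025 + 0.3479i)|10⟩ + (0.6025 - 0.3479i)|11⟩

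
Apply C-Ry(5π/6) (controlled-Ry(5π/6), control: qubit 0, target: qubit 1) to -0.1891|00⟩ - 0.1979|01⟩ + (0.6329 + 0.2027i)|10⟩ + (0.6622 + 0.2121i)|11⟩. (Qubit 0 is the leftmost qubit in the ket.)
-0.1891|00⟩ - 0.1979|01⟩ + (-0.4758 - 0.1524i)|10⟩ + (0.7827 + 0.2507i)|11⟩

C-Ry(5π/6) leaves the control-|0⟩ kets |00⟩, |01⟩ unchanged and applies Ry(5π/6) to qubit 1 on the control-|1⟩ pair (|10⟩, |11⟩).
Ry(5π/6) = [[cos(θ/2), −sin(θ/2)], [sin(θ/2), cos(θ/2)]]; θ = 5π/6, cos(θ/2) ≈ 0.258819, sin(θ/2) ≈ 0.965926.
With a = amp(|10⟩) = (0.6329 + 0.2027i) and b = amp(|11⟩) = (0.6622 + 0.2121i):
new amp(|10⟩) = (0.258819)·a + (-0.965926)·b = (-0.4758 - 0.1524i)
new amp(|11⟩) = (0.965926)·a + (0.258819)·b = (0.7827 + 0.2507i)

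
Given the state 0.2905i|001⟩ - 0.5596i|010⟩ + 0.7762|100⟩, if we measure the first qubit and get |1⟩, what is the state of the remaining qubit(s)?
|00⟩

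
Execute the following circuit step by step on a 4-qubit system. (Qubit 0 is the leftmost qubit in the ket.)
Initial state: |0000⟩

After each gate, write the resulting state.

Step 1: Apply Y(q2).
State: i|0010⟩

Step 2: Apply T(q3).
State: i|0010⟩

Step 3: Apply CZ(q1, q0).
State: i|0010⟩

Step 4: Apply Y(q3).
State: -|0011⟩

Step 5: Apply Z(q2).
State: |0011⟩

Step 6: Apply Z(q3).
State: -|0011⟩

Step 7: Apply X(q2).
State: -|0001⟩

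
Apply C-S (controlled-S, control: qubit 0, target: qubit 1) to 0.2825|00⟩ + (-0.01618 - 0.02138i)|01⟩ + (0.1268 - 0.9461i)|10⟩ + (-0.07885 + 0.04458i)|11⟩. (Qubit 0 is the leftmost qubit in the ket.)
0.2825|00⟩ + (-0.01618 - 0.02138i)|01⟩ + (0.1268 - 0.9461i)|10⟩ + (-0.04458 - 0.07885i)|11⟩

C-S leaves the control-|0⟩ kets |00⟩, |01⟩ unchanged and applies S to qubit 1 on the control-|1⟩ pair (|10⟩, |11⟩).
S = [[1, 0], [0, i]].
With a = amp(|10⟩) = (0.1268 - 0.9461i) and b = amp(|11⟩) = (-0.07885 + 0.04458i):
new amp(|10⟩) = (1)·a = (0.1268 - 0.9461i)
new amp(|11⟩) = (i)·b = (-0.04458 - 0.07885i)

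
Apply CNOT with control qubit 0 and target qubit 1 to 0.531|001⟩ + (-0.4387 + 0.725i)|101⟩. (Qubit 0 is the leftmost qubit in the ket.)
0.531|001⟩ + (-0.4387 + 0.725i)|111⟩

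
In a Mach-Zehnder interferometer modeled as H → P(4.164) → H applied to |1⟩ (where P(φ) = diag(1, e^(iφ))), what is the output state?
(0.7607 + 0.4267i)|0⟩ + (0.2393 - 0.4267i)|1⟩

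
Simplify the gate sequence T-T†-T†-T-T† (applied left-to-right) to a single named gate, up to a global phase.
T†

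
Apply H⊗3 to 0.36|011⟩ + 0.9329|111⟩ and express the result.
0.4571|000⟩ - 0.4571|001⟩ - 0.4571|010⟩ + 0.4571|011⟩ - 0.2026|100⟩ + 0.2026|101⟩ + 0.2026|110⟩ - 0.2026|111⟩

H⊗3 gives amp(|y⟩) = (1/2√2) Σ_x (−1)^(x·y) amp(|x⟩), where x·y is the number of positions in which both x and y have a 1.
|000⟩: (0.36 + 0.9329)/(2√2) = 0.4571
|001⟩: (-0.36 - 0.9329)/(2√2) = -0.4571
|010⟩: (-0.36 - 0.9329)/(2√2) = -0.4571
|011⟩: (0.36 + 0.9329)/(2√2) = 0.4571
|100⟩: (0.36 - 0.9329)/(2√2) = -0.2026
|101⟩: (-0.36 + 0.9329)/(2√2) = 0.2026
|110⟩: (-0.36 + 0.9329)/(2√2) = 0.2026
|111⟩: (0.36 - 0.9329)/(2√2) = -0.2026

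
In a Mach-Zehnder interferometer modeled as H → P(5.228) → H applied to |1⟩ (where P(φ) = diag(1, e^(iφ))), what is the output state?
(0.2535 + 0.435i)|0⟩ + (0.7465 - 0.435i)|1⟩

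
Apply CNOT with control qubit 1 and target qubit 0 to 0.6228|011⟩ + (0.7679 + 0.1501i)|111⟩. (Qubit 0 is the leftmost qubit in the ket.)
(0.7679 + 0.1501i)|011⟩ + 0.6228|111⟩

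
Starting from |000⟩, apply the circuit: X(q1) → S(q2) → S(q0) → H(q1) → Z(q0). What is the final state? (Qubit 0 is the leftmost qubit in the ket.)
1/√2|000⟩ - 1/√2|010⟩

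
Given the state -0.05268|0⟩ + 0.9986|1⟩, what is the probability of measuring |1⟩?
0.9972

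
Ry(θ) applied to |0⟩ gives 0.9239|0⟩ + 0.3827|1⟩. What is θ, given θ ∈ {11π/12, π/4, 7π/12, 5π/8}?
π/4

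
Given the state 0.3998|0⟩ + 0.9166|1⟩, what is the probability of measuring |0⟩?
0.1598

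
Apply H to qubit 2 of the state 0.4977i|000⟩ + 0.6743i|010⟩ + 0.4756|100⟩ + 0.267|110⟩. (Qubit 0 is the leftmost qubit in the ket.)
0.3519i|000⟩ + 0.3519i|001⟩ + 0.4768i|010⟩ + 0.4768i|011⟩ + 0.3363|100⟩ + 0.3363|101⟩ + 0.1888|110⟩ + 0.1888|111⟩

H on qubit 2 mixes each pair of kets that differ only in qubit 2: amplitudes (a, b) of (|…0…⟩, |…1…⟩) become ((a + b)/√2, (a − b)/√2). Kets absent from the input have amplitude 0.
(|000⟩, |001⟩): (a, b) = (0.4977i, 0) → (0.3519i, 0.3519i)
(|010⟩, |011⟩): (a, b) = (0.6743i, 0) → (0.4768i, 0.4768i)
(|100⟩, |101⟩): (a, b) = (0.4756, 0) → (0.3363, 0.3363)
(|110⟩, |111⟩): (a, b) = (0.267, 0) → (0.1888, 0.1888)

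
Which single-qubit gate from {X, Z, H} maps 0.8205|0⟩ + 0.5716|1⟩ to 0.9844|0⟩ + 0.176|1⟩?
H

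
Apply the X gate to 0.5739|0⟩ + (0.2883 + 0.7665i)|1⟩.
(0.2883 + 0.7665i)|0⟩ + 0.5739|1⟩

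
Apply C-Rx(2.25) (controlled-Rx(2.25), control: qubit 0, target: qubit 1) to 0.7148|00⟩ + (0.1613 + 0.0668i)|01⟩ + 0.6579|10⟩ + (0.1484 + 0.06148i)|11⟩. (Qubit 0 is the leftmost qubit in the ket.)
0.7148|00⟩ + (0.1613 + 0.0668i)|01⟩ + (0.3391 - 0.1339i)|10⟩ + (0.06399 - 0.5671i)|11⟩

C-Rx(2.25) leaves the control-|0⟩ kets |00⟩, |01⟩ unchanged and applies Rx(2.25) to qubit 1 on the control-|1⟩ pair (|10⟩, |11⟩).
Rx(2.25) = [[cos(θ/2), −i·sin(θ/2)], [−i·sin(θ/2), cos(θ/2)]]; θ = 2.25, cos(θ/2) ≈ 0.431177, sin(θ/2) ≈ 0.902268.
With a = amp(|10⟩) = 0.6579 and b = amp(|11⟩) = (0.1484 + 0.06148i):
new amp(|10⟩) = (0.431177)·a + (-0.902268i)·b = (0.3391 - 0.1339i)
new amp(|11⟩) = (-0.902268i)·a + (0.431177)·b = (0.06399 - 0.5671i)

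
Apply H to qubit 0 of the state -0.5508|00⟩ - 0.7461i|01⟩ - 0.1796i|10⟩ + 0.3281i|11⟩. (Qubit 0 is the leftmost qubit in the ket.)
(-0.3895 - 0.127i)|00⟩ - 0.2956i|01⟩ + (-0.3895 + 0.127i)|10⟩ - 0.7596i|11⟩

H on qubit 0 mixes each pair of kets that differ only in qubit 0: amplitudes (a, b) of (|…0…⟩, |…1…⟩) become ((a + b)/√2, (a − b)/√2). Kets absent from the input have amplitude 0.
(|00⟩, |10⟩): (a, b) = (-0.5508, -0.1796i) → ((-0.3895 - 0.127i), (-0.3895 + 0.127i))
(|01⟩, |11⟩): (a, b) = (-0.7461i, 0.3281i) → (-0.2956i, -0.7596i)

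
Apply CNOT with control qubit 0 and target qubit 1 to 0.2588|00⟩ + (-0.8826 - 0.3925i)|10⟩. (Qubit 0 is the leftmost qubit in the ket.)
0.2588|00⟩ + (-0.8826 - 0.3925i)|11⟩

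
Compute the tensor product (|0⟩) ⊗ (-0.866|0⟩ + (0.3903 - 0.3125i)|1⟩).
-0.866|00⟩ + (0.3903 - 0.3125i)|01⟩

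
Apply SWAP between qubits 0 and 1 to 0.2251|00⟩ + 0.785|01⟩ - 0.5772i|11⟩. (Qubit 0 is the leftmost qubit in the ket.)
0.2251|00⟩ + 0.785|10⟩ - 0.5772i|11⟩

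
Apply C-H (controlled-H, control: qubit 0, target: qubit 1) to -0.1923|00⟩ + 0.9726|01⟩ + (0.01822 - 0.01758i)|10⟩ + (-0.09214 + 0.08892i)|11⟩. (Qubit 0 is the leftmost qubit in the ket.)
-0.1923|00⟩ + 0.9726|01⟩ + (-0.05227 + 0.05044i)|10⟩ + (0.07804 - 0.07531i)|11⟩

C-H leaves the control-|0⟩ kets |00⟩, |01⟩ unchanged and applies H to qubit 1 on the control-|1⟩ pair (|10⟩, |11⟩).
H = [[1/√2, 1/√2], [1/√2, -1/√2]].
With a = amp(|10⟩) = (0.01822 - 0.01758i) and b = amp(|11⟩) = (-0.09214 + 0.08892i):
new amp(|10⟩) = (1/√2)·a + (1/√2)·b = (-0.05227 + 0.05044i)
new amp(|11⟩) = (1/√2)·a + (-1/√2)·b = (0.07804 - 0.07531i)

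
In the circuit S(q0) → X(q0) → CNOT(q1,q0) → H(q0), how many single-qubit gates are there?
3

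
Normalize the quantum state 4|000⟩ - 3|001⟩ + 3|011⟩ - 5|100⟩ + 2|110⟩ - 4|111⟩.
0.45|000⟩ - 0.3375|001⟩ + 0.3375|011⟩ - 0.5625|100⟩ + 0.225|110⟩ - 0.45|111⟩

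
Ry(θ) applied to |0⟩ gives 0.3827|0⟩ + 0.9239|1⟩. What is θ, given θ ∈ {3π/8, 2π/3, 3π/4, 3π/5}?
3π/4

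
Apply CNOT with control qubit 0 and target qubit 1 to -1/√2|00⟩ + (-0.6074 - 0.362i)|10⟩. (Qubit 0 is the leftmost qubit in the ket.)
-1/√2|00⟩ + (-0.6074 - 0.362i)|11⟩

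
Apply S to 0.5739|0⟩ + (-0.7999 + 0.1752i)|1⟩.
0.5739|0⟩ + (-0.1752 - 0.7999i)|1⟩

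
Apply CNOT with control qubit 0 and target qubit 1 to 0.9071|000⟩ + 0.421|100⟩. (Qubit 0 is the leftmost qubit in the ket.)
0.9071|000⟩ + 0.421|110⟩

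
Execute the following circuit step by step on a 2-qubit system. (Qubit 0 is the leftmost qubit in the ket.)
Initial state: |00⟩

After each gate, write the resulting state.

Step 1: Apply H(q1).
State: 1/√2|00⟩ + 1/√2|01⟩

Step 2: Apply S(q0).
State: 1/√2|00⟩ + 1/√2|01⟩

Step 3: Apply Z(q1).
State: 1/√2|00⟩ - 1/√2|01⟩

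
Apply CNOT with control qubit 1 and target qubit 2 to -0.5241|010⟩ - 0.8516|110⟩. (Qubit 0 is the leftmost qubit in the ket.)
-0.5241|011⟩ - 0.8516|111⟩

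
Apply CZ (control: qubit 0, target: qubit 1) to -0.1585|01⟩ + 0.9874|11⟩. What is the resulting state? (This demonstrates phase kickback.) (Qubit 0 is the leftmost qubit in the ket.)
-0.1585|01⟩ - 0.9874|11⟩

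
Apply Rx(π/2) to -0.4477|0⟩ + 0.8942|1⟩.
(-0.3166 - 0.6323i)|0⟩ + (0.6323 + 0.3166i)|1⟩

Rx(π/2) = [[cos(θ/2), −i·sin(θ/2)], [−i·sin(θ/2), cos(θ/2)]]; θ = π/2, cos(θ/2) ≈ 0.707107, sin(θ/2) ≈ 0.707107.
With a = amp(|0⟩) = -0.4477 and b = amp(|1⟩) = 0.8942:
new amp(|0⟩) = (0.707107)·a + (-0.707107i)·b = (-0.3166 - 0.6323i)
new amp(|1⟩) = (-0.707107i)·a + (0.707107)·b = (0.6323 + 0.3166i)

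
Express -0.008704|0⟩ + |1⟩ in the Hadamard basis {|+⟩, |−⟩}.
0.701|+⟩ - 0.7133|−⟩

With |ψ⟩ = α|0⟩ + β|1⟩, the Hadamard-basis coefficients are ⟨+|ψ⟩ = (α + β)/√2 and ⟨−|ψ⟩ = (α − β)/√2.
Here α = -0.008704, β = 1: (α + β)/√2 = 0.701, (α − β)/√2 = -0.7133.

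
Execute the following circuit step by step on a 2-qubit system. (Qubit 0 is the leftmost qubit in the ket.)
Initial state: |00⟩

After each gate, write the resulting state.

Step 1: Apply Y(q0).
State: i|10⟩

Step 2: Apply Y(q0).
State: |00⟩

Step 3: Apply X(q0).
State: |10⟩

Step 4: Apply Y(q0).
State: -i|00⟩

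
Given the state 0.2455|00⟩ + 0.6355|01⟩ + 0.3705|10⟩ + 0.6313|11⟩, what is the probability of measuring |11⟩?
0.3985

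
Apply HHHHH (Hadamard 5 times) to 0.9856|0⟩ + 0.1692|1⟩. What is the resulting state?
0.8166|0⟩ + 0.5773|1⟩

H² = I, so H^5 = H: a single Hadamard. With (a, b) = (0.9856, 0.1692), H gives ((a + b)/√2, (a − b)/√2) = (0.8166, 0.5773).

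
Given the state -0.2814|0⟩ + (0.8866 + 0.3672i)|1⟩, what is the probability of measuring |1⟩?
0.9209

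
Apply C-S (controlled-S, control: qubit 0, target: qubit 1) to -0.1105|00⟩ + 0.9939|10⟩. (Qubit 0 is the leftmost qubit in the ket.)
-0.1105|00⟩ + 0.9939|10⟩

C-S leaves the control-|0⟩ kets |00⟩, |01⟩ unchanged and applies S to qubit 1 on the control-|1⟩ pair (|10⟩, |11⟩).
S = [[1, 0], [0, i]].
With a = amp(|10⟩) = 0.9939 and b = amp(|11⟩) = 0:
new amp(|10⟩) = (1)·a = 0.9939
new amp(|11⟩) = (i)·b = 0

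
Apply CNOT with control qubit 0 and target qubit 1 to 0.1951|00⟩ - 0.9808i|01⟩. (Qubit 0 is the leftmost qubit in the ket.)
0.1951|00⟩ - 0.9808i|01⟩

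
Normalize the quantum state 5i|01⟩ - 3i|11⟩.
0.8575i|01⟩ - 0.5145i|11⟩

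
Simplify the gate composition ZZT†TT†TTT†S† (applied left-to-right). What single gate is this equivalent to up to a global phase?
S†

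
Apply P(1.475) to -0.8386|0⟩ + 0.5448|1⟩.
-0.8386|0⟩ + (0.05211 + 0.5423i)|1⟩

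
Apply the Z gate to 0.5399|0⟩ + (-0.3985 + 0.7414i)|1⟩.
0.5399|0⟩ + (0.3985 - 0.7414i)|1⟩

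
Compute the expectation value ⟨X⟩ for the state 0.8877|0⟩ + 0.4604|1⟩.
0.8174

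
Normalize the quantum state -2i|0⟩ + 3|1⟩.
-0.5547i|0⟩ + 0.8321|1⟩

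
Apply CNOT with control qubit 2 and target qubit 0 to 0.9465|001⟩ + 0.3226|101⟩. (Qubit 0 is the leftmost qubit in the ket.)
0.3226|001⟩ + 0.9465|101⟩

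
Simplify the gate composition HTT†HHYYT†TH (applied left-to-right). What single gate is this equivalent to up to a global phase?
I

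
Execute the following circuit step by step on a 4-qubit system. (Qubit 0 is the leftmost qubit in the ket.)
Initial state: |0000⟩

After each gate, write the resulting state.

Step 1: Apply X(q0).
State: |1000⟩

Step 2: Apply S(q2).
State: |1000⟩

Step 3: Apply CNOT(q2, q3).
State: |1000⟩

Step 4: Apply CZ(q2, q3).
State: |1000⟩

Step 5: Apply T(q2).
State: |1000⟩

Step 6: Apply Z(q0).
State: -|1000⟩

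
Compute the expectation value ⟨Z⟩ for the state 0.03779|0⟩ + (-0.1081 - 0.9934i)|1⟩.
-0.9971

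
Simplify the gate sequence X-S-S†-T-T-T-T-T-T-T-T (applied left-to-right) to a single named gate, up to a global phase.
X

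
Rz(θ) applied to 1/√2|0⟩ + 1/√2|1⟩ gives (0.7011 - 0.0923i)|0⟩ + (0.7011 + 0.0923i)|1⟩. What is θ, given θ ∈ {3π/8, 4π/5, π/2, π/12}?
π/12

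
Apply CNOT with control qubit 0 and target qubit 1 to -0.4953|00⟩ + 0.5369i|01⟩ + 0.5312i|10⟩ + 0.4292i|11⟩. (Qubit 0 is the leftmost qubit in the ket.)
-0.4953|00⟩ + 0.5369i|01⟩ + 0.4292i|10⟩ + 0.5312i|11⟩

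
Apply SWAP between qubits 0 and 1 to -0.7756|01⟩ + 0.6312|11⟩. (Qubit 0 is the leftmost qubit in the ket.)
-0.7756|10⟩ + 0.6312|11⟩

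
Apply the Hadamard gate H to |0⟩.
1/√2|0⟩ + 1/√2|1⟩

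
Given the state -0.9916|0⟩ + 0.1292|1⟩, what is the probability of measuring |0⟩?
0.9833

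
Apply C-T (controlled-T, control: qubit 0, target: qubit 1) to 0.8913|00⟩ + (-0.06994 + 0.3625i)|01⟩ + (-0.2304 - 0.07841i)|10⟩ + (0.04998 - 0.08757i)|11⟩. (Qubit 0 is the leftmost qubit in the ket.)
0.8913|00⟩ + (-0.06994 + 0.3625i)|01⟩ + (-0.2304 - 0.07841i)|10⟩ + (0.09726 - 0.02658i)|11⟩

C-T leaves the control-|0⟩ kets |00⟩, |01⟩ unchanged and applies T to qubit 1 on the control-|1⟩ pair (|10⟩, |11⟩).
T = [[1, 0], [0, (1/√2 + (1/√2)i)]].
With a = amp(|10⟩) = (-0.2304 - 0.07841i) and b = amp(|11⟩) = (0.04998 - 0.08757i):
new amp(|10⟩) = (1)·a = (-0.2304 - 0.07841i)
new amp(|11⟩) = (1/√2 + (1/√2)i)·b = (0.09726 - 0.02658i)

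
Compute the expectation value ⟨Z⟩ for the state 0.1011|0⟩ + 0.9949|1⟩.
-0.9796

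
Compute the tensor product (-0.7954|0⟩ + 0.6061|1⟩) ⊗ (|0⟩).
-0.7954|00⟩ + 0.6061|10⟩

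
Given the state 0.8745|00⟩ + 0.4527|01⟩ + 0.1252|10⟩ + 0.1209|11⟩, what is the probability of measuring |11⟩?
0.01462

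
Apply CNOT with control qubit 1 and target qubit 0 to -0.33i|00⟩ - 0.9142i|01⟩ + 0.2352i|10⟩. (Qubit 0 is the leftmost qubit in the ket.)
-0.33i|00⟩ + 0.2352i|10⟩ - 0.9142i|11⟩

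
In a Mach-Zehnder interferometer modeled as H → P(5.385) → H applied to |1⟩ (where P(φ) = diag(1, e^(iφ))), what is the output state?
(0.1885 + 0.3911i)|0⟩ + (0.8115 - 0.3911i)|1⟩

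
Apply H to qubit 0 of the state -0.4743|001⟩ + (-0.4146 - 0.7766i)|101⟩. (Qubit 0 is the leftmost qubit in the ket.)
(-0.6285 - 0.5491i)|001⟩ + (-0.04221 + 0.5491i)|101⟩

H on qubit 0 mixes each pair of kets that differ only in qubit 0: amplitudes (a, b) of (|…0…⟩, |…1…⟩) become ((a + b)/√2, (a − b)/√2). Kets absent from the input have amplitude 0.
(|001⟩, |101⟩): (a, b) = (-0.4743, (-0.4146 - 0.7766i)) → ((-0.6285 - 0.5491i), (-0.04221 + 0.5491i))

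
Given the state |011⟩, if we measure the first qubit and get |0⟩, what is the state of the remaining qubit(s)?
|11⟩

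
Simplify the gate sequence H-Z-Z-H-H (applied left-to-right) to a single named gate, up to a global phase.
H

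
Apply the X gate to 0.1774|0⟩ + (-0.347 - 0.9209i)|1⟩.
(-0.347 - 0.9209i)|0⟩ + 0.1774|1⟩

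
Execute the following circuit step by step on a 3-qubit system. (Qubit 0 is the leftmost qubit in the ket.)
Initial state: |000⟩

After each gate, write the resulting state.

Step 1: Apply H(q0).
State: 1/√2|000⟩ + 1/√2|100⟩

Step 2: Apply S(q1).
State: 1/√2|000⟩ + 1/√2|100⟩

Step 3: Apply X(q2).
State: 1/√2|001⟩ + 1/√2|101⟩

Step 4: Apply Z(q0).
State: 1/√2|001⟩ - 1/√2|101⟩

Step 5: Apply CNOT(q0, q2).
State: 1/√2|001⟩ - 1/√2|100⟩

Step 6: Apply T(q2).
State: (1/2 + (1/2)i)|001⟩ - 1/√2|100⟩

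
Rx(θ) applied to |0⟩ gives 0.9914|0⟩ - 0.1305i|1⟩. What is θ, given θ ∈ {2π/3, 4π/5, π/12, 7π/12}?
π/12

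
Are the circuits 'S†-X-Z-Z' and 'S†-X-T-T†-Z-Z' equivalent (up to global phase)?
Yes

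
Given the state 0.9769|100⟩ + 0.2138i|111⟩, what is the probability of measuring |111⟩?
0.04571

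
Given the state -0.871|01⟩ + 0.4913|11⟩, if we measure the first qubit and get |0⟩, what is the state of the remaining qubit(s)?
-|1⟩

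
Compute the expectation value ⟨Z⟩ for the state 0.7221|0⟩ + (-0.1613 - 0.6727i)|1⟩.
0.04289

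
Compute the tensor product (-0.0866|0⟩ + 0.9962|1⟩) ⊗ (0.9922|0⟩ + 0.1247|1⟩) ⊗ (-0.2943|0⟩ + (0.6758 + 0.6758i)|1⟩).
0.02529|000⟩ + (-0.05807 - 0.05807i)|001⟩ + 0.003178|010⟩ + (-0.007298 - 0.007298i)|011⟩ - 0.2909|100⟩ + (0.668 + 0.668i)|101⟩ - 0.03656|110⟩ + (0.08395 + 0.08395i)|111⟩

amp(|b₁b₂…⟩) = product of the factor amplitudes for bits b₁, b₂, …; only kets whose every factor amplitude is nonzero survive.
|000⟩: (-0.0866)(0.9922)(-0.2943) = 0.02529
|001⟩: (-0.0866)(0.9922)(0.6758 + 0.6758i) = (-0.05807 - 0.05807i)
|010⟩: (-0.0866)(0.1247)(-0.2943) = 0.003178
|011⟩: (-0.0866)(0.1247)(0.6758 + 0.6758i) = (-0.007298 - 0.007298i)
|100⟩: (0.9962)(0.9922)(-0.2943) = -0.2909
|101⟩: (0.9962)(0.9922)(0.6758 + 0.6758i) = (0.668 + 0.668i)
|110⟩: (0.9962)(0.1247)(-0.2943) = -0.03656
|111⟩: (0.9962)(0.1247)(0.6758 + 0.6758i) = (0.08395 + 0.08395i)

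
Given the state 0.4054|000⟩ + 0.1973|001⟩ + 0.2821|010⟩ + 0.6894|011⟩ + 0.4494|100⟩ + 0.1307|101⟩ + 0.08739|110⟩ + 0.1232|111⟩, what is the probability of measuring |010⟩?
0.07958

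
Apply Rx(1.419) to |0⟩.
0.7587|0⟩ - 0.6515i|1⟩

Rx(1.419) = [[cos(θ/2), −i·sin(θ/2)], [−i·sin(θ/2), cos(θ/2)]]; θ = 1.419, cos(θ/2) ≈ 0.758688, sin(θ/2) ≈ 0.651455.
With a = amp(|0⟩) = 1 and b = amp(|1⟩) = 0:
new amp(|0⟩) = (0.758688)·a + (-0.651455i)·b = 0.7587
new amp(|1⟩) = (-0.651455i)·a + (0.758688)·b = -0.6515i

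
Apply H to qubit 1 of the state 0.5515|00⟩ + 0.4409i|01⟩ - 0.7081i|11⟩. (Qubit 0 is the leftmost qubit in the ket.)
(0.39 + 0.3118i)|00⟩ + (0.39 - 0.3118i)|01⟩ - 0.5007i|10⟩ + 0.5007i|11⟩

H on qubit 1 mixes each pair of kets that differ only in qubit 1: amplitudes (a, b) of (|…0…⟩, |…1…⟩) become ((a + b)/√2, (a − b)/√2). Kets absent from the input have amplitude 0.
(|00⟩, |01⟩): (a, b) = (0.5515, 0.4409i) → ((0.39 + 0.3118i), (0.39 - 0.3118i))
(|10⟩, |11⟩): (a, b) = (0, -0.7081i) → (-0.5007i, 0.5007i)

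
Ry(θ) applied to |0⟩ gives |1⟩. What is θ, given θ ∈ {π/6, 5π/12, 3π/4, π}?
π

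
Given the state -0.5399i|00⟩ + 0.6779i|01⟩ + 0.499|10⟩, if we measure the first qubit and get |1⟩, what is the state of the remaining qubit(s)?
|0⟩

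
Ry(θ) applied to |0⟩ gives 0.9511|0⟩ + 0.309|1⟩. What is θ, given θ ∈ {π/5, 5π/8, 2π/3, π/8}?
π/5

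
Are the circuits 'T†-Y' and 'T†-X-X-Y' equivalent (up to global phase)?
Yes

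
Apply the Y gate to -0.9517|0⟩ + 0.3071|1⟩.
-0.3071i|0⟩ - 0.9517i|1⟩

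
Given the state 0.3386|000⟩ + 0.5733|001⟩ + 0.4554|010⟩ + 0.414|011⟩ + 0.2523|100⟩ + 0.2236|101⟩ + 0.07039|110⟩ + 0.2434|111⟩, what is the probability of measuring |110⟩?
0.004955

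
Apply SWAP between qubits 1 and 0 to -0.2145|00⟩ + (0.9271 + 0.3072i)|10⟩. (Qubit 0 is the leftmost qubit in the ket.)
-0.2145|00⟩ + (0.9271 + 0.3072i)|01⟩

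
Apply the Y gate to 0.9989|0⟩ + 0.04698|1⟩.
-0.04698i|0⟩ + 0.9989i|1⟩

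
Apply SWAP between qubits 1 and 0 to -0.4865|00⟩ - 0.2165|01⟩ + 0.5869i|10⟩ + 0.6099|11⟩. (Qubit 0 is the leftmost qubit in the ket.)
-0.4865|00⟩ + 0.5869i|01⟩ - 0.2165|10⟩ + 0.6099|11⟩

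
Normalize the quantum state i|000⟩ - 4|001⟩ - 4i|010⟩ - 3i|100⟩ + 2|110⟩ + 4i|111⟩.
0.127i|000⟩ - 0.508|001⟩ - 0.508i|010⟩ - 0.381i|100⟩ + 0.254|110⟩ + 0.508i|111⟩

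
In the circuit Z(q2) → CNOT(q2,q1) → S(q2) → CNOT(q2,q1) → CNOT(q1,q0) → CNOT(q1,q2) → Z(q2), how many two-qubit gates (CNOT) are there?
4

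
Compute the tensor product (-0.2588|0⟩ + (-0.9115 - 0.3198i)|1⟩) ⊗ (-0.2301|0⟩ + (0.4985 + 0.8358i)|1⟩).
0.05955|00⟩ + (-0.129 - 0.2163i)|01⟩ + (0.2097 + 0.07359i)|10⟩ + (-0.1871 - 0.9213i)|11⟩

amp(|b₁b₂…⟩) = product of the factor amplitudes for bits b₁, b₂, …; only kets whose every factor amplitude is nonzero survive.
|00⟩: (-0.2588)(-0.2301) = 0.05955
|01⟩: (-0.2588)(0.4985 + 0.8358i) = (-0.129 - 0.2163i)
|10⟩: (-0.9115 - 0.3198i)(-0.2301) = (0.2097 + 0.07359i)
|11⟩: (-0.9115 - 0.3198i)(0.4985 + 0.8358i) = (-0.1871 - 0.9213i)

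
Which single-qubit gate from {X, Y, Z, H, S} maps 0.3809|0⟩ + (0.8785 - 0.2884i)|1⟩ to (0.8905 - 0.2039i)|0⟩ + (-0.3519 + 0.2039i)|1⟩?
H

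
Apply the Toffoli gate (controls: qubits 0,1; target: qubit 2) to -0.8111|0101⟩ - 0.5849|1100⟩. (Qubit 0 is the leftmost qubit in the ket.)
-0.8111|0101⟩ - 0.5849|1110⟩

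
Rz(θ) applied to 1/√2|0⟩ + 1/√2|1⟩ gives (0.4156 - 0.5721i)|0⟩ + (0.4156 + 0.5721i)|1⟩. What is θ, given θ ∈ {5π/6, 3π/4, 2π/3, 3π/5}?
3π/5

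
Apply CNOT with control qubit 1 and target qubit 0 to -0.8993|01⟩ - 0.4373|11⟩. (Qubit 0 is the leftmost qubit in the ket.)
-0.4373|01⟩ - 0.8993|11⟩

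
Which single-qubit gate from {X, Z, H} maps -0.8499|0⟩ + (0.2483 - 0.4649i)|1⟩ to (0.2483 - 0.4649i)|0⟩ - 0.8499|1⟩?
X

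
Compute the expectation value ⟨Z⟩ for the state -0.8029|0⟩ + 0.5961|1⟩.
0.2893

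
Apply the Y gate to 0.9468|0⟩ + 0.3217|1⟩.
-0.3217i|0⟩ + 0.9468i|1⟩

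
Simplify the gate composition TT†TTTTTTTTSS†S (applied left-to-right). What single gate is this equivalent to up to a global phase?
S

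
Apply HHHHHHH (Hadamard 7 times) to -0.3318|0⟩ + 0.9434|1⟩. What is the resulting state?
0.4325|0⟩ - 0.9017|1⟩

H² = I, so H^7 = H: a single Hadamard. With (a, b) = (-0.3318, 0.9434), H gives ((a + b)/√2, (a − b)/√2) = (0.4325, -0.9017).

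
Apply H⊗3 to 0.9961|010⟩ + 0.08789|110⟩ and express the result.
0.3832|000⟩ + 0.3832|001⟩ - 0.3832|010⟩ - 0.3832|011⟩ + 0.3211|100⟩ + 0.3211|101⟩ - 0.3211|110⟩ - 0.3211|111⟩

H⊗3 gives amp(|y⟩) = (1/2√2) Σ_x (−1)^(x·y) amp(|x⟩), where x·y is the number of positions in which both x and y have a 1.
|000⟩: (0.9961 + 0.08789)/(2√2) = 0.3832
|001⟩: (0.9961 + 0.08789)/(2√2) = 0.3832
|010⟩: (-0.9961 - 0.08789)/(2√2) = -0.3832
|011⟩: (-0.9961 - 0.08789)/(2√2) = -0.3832
|100⟩: (0.9961 - 0.08789)/(2√2) = 0.3211
|101⟩: (0.9961 - 0.08789)/(2√2) = 0.3211
|110⟩: (-0.9961 + 0.08789)/(2√2) = -0.3211
|111⟩: (-0.9961 + 0.08789)/(2√2) = -0.3211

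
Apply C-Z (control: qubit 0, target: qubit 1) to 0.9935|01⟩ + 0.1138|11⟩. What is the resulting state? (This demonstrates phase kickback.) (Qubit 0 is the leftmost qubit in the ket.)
0.9935|01⟩ - 0.1138|11⟩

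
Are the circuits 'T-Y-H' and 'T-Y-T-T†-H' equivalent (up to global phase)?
Yes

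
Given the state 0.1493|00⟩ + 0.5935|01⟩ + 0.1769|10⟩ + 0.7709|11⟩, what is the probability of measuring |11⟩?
0.5943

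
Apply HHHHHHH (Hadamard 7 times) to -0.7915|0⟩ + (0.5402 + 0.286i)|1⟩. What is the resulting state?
(-0.1777 + 0.2022i)|0⟩ + (-0.9417 - 0.2022i)|1⟩

H² = I, so H^7 = H: a single Hadamard. With (a, b) = (-0.7915, (0.5402 + 0.286i)), H gives ((a + b)/√2, (a − b)/√2) = ((-0.1777 + 0.2022i), (-0.9417 - 0.2022i)).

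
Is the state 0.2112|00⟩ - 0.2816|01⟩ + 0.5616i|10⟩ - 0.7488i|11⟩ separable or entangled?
Separable

Writing the state as a|00⟩ + b|01⟩ + c|10⟩ + d|11⟩, it is a product state iff ad − bc = 0.
Here (a, b, c, d) = (0.2112, -0.2816, 0.5616i, -0.7488i): ad − bc = (0.2112)(-0.7488i) − (-0.2816)(0.5616i) = 0, so the state is separable.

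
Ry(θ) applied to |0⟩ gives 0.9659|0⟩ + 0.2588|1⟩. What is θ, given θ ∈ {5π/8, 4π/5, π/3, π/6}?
π/6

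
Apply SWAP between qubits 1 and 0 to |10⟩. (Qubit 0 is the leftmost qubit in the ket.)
|01⟩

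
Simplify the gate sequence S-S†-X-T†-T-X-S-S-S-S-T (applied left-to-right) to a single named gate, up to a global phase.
T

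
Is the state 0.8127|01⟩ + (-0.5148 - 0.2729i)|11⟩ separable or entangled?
Separable

Writing the state as a|00⟩ + b|01⟩ + c|10⟩ + d|11⟩, it is a product state iff ad − bc = 0.
Here (a, b, c, d) = (0, 0.8127, 0, (-0.5148 - 0.2729i)): ad − bc = (0)(-0.5148 - 0.2729i) − (0.8127)(0) = 0, so the state is separable.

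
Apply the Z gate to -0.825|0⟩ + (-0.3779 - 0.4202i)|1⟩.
-0.825|0⟩ + (0.3779 + 0.4202i)|1⟩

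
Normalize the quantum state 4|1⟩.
|1⟩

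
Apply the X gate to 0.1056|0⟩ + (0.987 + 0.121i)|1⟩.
(0.987 + 0.121i)|0⟩ + 0.1056|1⟩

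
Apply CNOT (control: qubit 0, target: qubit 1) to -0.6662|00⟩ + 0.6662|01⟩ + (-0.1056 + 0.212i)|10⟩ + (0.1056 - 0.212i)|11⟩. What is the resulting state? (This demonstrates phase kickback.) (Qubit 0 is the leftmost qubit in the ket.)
-0.6662|00⟩ + 0.6662|01⟩ + (0.1056 - 0.212i)|10⟩ + (-0.1056 + 0.212i)|11⟩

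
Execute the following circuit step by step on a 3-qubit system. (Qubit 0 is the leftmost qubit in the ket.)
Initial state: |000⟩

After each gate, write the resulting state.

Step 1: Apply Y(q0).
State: i|100⟩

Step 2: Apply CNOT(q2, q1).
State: i|100⟩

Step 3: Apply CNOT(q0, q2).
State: i|101⟩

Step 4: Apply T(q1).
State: i|101⟩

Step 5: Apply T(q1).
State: i|101⟩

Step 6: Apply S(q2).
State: -|101⟩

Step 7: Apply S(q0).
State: -i|101⟩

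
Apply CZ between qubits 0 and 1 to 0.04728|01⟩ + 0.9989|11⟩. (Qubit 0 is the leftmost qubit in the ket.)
0.04728|01⟩ - 0.9989|11⟩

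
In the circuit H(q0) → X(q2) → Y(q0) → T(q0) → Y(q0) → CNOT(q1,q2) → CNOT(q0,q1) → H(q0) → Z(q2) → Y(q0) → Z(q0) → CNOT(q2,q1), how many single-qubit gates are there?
9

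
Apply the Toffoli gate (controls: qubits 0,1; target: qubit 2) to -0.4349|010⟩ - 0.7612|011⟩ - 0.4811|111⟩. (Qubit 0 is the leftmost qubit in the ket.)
-0.4349|010⟩ - 0.7612|011⟩ - 0.4811|110⟩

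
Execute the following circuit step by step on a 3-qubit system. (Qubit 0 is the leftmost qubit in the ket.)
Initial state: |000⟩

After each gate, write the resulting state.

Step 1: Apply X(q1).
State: |010⟩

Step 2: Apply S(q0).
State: |010⟩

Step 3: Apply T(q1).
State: (1/√2 + (1/√2)i)|010⟩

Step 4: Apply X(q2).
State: (1/√2 + (1/√2)i)|011⟩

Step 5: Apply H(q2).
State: (1/2 + (1/2)i)|010⟩ + (-1/2 - (1/2)i)|011⟩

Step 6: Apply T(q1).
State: (1/√2)i|010⟩ - (1/√2)i|011⟩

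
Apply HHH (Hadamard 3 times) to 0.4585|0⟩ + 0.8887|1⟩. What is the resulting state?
0.9526|0⟩ - 0.3042|1⟩

H² = I, so H^3 = H: a single Hadamard. With (a, b) = (0.4585, 0.8887), H gives ((a + b)/√2, (a − b)/√2) = (0.9526, -0.3042).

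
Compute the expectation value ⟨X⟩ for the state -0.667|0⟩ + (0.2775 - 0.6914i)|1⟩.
-0.3702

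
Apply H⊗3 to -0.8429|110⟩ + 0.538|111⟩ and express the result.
-0.1078|000⟩ - 0.4882|001⟩ + 0.1078|010⟩ + 0.4882|011⟩ + 0.1078|100⟩ + 0.4882|101⟩ - 0.1078|110⟩ - 0.4882|111⟩

H⊗3 gives amp(|y⟩) = (1/2√2) Σ_x (−1)^(x·y) amp(|x⟩), where x·y is the number of positions in which both x and y have a 1.
|000⟩: (-0.8429 + 0.538)/(2√2) = -0.1078
|001⟩: (-0.8429 - 0.538)/(2√2) = -0.4882
|010⟩: (0.8429 - 0.538)/(2√2) = 0.1078
|011⟩: (0.8429 + 0.538)/(2√2) = 0.4882
|100⟩: (0.8429 - 0.538)/(2√2) = 0.1078
|101⟩: (0.8429 + 0.538)/(2√2) = 0.4882
|110⟩: (-0.8429 + 0.538)/(2√2) = -0.1078
|111⟩: (-0.8429 - 0.538)/(2√2) = -0.4882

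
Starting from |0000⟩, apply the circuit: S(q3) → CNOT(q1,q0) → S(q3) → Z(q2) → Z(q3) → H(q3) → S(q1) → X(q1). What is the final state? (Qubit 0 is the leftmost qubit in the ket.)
1/√2|0100⟩ + 1/√2|0101⟩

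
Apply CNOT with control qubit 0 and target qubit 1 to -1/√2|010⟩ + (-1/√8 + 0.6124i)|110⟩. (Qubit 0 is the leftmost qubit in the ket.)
-1/√2|010⟩ + (-1/√8 + 0.6124i)|100⟩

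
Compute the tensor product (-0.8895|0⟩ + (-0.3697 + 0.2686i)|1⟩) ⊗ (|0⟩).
-0.8895|00⟩ + (-0.3697 + 0.2686i)|10⟩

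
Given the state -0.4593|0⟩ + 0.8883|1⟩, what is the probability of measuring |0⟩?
0.211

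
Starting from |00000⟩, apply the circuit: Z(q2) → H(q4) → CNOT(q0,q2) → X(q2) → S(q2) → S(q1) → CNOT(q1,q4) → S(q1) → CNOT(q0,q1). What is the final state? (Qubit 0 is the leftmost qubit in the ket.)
(1/√2)i|00100⟩ + (1/√2)i|00101⟩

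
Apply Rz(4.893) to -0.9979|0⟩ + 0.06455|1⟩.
(0.7664 + 0.6391i)|0⟩ + (-0.04957 + 0.04134i)|1⟩

Rz(4.893) = [[e^(−iθ/2), 0], [0, e^(iθ/2)]] with e^(±iθ/2) = cos(θ/2) ± i·sin(θ/2); θ = 4.893, cos(θ/2) ≈ -0.767994, sin(θ/2) ≈ 0.640457.
With a = amp(|0⟩) = -0.9979 and b = amp(|1⟩) = 0.06455:
new amp(|0⟩) = (-0.767994 - 0.640457i)·a = (0.7664 + 0.6391i)
new amp(|1⟩) = (-0.767994 + 0.640457i)·b = (-0.04957 + 0.04134i)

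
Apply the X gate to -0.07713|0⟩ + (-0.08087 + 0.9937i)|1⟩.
(-0.08087 + 0.9937i)|0⟩ - 0.07713|1⟩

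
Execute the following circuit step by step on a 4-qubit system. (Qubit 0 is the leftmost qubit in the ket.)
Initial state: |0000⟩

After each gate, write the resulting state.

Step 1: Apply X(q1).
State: |0100⟩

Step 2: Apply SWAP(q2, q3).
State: |0100⟩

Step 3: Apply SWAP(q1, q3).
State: |0001⟩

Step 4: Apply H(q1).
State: 1/√2|0001⟩ + 1/√2|0101⟩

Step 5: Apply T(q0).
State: 1/√2|0001⟩ + 1/√2|0101⟩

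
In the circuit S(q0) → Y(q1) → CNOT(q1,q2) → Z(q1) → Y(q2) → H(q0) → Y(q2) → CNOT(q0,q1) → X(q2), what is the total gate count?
9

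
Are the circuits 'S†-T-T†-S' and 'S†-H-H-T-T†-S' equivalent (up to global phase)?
Yes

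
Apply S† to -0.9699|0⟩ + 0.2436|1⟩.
-0.9699|0⟩ - 0.2436i|1⟩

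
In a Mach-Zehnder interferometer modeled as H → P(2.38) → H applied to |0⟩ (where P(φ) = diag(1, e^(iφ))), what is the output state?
(0.1381 + 0.345i)|0⟩ + (0.8619 - 0.345i)|1⟩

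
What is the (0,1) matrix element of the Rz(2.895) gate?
0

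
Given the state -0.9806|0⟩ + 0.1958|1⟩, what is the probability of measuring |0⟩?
0.9616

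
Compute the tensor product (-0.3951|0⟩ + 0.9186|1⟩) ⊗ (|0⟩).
-0.3951|00⟩ + 0.9186|10⟩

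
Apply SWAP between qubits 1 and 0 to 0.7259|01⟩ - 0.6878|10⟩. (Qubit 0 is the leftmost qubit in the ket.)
-0.6878|01⟩ + 0.7259|10⟩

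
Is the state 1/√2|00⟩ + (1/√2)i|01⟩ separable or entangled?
Separable

Writing the state as a|00⟩ + b|01⟩ + c|10⟩ + d|11⟩, it is a product state iff ad − bc = 0.
Here (a, b, c, d) = (1/√2, (1/√2)i, 0, 0): ad − bc = (1/√2)(0) − ((1/√2)i)(0) = 0, so the state is separable.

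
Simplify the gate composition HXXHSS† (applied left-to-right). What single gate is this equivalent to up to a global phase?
I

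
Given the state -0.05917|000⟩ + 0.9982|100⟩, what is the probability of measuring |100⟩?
0.9964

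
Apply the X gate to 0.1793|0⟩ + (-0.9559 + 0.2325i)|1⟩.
(-0.9559 + 0.2325i)|0⟩ + 0.1793|1⟩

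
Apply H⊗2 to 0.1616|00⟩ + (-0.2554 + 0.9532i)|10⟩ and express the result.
(-0.0469 + 0.4766i)|00⟩ + (-0.0469 + 0.4766i)|01⟩ + (0.2085 - 0.4766i)|10⟩ + (0.2085 - 0.4766i)|11⟩

H⊗2 gives amp(|y⟩) = (1/2) Σ_x (−1)^(x·y) amp(|x⟩), where x·y is the number of positions in which both x and y have a 1.
|00⟩: (0.1616 + (-0.2554 + 0.9532i))/2 = (-0.0469 + 0.4766i)
|01⟩: (0.1616 + (-0.2554 + 0.9532i))/2 = (-0.0469 + 0.4766i)
|10⟩: (0.1616 - (-0.2554 + 0.9532i))/2 = (0.2085 - 0.4766i)
|11⟩: (0.1616 - (-0.2554 + 0.9532i))/2 = (0.2085 - 0.4766i)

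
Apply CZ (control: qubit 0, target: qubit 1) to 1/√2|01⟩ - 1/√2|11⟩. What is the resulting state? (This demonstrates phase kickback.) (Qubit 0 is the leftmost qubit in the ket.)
1/√2|01⟩ + 1/√2|11⟩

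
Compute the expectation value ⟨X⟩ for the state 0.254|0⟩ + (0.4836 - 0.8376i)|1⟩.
0.2457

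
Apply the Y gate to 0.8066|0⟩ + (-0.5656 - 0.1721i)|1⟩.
(-0.1721 + 0.5656i)|0⟩ + 0.8066i|1⟩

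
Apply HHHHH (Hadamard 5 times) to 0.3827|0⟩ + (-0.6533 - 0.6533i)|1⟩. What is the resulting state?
(-0.1913 - 0.462i)|0⟩ + (0.7326 + 0.462i)|1⟩

H² = I, so H^5 = H: a single Hadamard. With (a, b) = (0.3827, (-0.6533 - 0.6533i)), H gives ((a + b)/√2, (a − b)/√2) = ((-0.1913 - 0.462i), (0.7326 + 0.462i)).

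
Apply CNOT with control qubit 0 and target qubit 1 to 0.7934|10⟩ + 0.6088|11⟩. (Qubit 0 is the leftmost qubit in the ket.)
0.6088|10⟩ + 0.7934|11⟩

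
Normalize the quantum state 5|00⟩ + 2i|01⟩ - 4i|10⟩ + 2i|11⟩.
0.7143|00⟩ + 0.2857i|01⟩ - 0.5714i|10⟩ + 0.2857i|11⟩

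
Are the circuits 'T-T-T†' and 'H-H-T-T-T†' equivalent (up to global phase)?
Yes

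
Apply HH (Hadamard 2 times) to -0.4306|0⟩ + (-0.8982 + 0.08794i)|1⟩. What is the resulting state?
-0.4306|0⟩ + (-0.8982 + 0.08794i)|1⟩

H² = I, so an even number of Hadamards cancels: H^2 = I and the state is unchanged.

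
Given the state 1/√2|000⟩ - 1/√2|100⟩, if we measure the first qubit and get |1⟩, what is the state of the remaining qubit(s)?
-|00⟩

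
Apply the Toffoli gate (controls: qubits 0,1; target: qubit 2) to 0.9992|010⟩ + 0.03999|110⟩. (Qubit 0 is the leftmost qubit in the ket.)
0.9992|010⟩ + 0.03999|111⟩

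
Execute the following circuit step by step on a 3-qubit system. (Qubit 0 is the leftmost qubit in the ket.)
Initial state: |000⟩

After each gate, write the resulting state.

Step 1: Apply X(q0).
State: |100⟩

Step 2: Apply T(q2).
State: |100⟩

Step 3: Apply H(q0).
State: 1/√2|000⟩ - 1/√2|100⟩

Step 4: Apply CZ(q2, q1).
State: 1/√2|000⟩ - 1/√2|100⟩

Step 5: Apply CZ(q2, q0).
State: 1/√2|000⟩ - 1/√2|100⟩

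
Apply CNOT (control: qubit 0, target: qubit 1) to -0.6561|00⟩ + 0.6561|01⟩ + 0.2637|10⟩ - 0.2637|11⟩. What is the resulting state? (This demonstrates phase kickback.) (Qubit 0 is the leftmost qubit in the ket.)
-0.6561|00⟩ + 0.6561|01⟩ - 0.2637|10⟩ + 0.2637|11⟩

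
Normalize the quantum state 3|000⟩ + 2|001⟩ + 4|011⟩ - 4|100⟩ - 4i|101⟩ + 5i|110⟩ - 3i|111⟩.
0.3078|000⟩ + 0.2052|001⟩ + 0.4104|011⟩ - 0.4104|100⟩ - 0.4104i|101⟩ + 0.513i|110⟩ - 0.3078i|111⟩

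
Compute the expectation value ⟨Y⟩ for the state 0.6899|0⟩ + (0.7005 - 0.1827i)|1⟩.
-0.2521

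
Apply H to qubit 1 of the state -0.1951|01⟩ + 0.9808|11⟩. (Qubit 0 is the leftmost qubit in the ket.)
-0.138|00⟩ + 0.138|01⟩ + 0.6935|10⟩ - 0.6935|11⟩

H on qubit 1 mixes each pair of kets that differ only in qubit 1: amplitudes (a, b) of (|…0…⟩, |…1…⟩) become ((a + b)/√2, (a − b)/√2). Kets absent from the input have amplitude 0.
(|00⟩, |01⟩): (a, b) = (0, -0.1951) → (-0.138, 0.138)
(|10⟩, |11⟩): (a, b) = (0, 0.9808) → (0.6935, -0.6935)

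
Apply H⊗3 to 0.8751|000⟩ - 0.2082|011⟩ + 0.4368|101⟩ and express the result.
0.3902|000⟩ + 0.2286|001⟩ + 0.5374|010⟩ + 0.08135|011⟩ + 0.08135|100⟩ + 0.5374|101⟩ + 0.2286|110⟩ + 0.3902|111⟩

H⊗3 gives amp(|y⟩) = (1/2√2) Σ_x (−1)^(x·y) amp(|x⟩), where x·y is the number of positions in which both x and y have a 1.
|000⟩: (0.8751 - 0.2082 + 0.4368)/(2√2) = 0.3902
|001⟩: (0.8751 + 0.2082 - 0.4368)/(2√2) = 0.2286
|010⟩: (0.8751 + 0.2082 + 0.4368)/(2√2) = 0.5374
|011⟩: (0.8751 - 0.2082 - 0.4368)/(2√2) = 0.08135
|100⟩: (0.8751 - 0.2082 - 0.4368)/(2√2) = 0.08135
|101⟩: (0.8751 + 0.2082 + 0.4368)/(2√2) = 0.5374
|110⟩: (0.8751 + 0.2082 - 0.4368)/(2√2) = 0.2286
|111⟩: (0.8751 - 0.2082 + 0.4368)/(2√2) = 0.3902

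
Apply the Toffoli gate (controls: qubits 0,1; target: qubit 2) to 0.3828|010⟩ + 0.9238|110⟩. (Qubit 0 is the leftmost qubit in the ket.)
0.3828|010⟩ + 0.9238|111⟩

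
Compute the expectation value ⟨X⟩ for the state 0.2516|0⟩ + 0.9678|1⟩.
0.487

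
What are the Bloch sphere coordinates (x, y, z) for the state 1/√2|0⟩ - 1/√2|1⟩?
(-1, 0, 0)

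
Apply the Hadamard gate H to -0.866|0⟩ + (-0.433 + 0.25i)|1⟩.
(-0.9185 + 0.1768i)|0⟩ + (-0.3062 - 0.1768i)|1⟩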